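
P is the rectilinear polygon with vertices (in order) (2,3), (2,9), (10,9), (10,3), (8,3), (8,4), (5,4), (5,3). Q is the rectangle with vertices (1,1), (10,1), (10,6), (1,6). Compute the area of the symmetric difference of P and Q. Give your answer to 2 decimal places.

48.00

|P| = 45, |Q| = 45, |P∩Q| = 21.
|P △ Q| = |P| + |Q| − 2·|P∩Q| = 45 + 45 − 42 = 48.00.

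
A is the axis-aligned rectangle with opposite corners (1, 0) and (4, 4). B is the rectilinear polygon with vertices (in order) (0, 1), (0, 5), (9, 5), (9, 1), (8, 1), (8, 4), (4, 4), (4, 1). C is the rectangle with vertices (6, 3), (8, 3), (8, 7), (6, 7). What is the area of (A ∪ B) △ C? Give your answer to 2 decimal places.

31.00

|A ∪ B| = 27.
|(A ∪ B) ∩ C| = 2.
|(A ∪ B) △ C| = 27 + 8 − 4 = 31.00.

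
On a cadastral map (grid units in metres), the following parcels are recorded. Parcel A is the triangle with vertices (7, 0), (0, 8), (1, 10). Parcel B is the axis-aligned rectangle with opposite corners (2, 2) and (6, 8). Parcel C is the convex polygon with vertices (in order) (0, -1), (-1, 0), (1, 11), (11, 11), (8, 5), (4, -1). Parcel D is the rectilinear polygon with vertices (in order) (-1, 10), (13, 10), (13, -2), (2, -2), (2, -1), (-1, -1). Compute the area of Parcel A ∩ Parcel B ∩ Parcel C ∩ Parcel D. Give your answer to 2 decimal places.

The intersection is the polygon with vertices (2.2,8), (5.8,2), (5.25,2), (2,5.714), (2,8).
By the shoelace formula its area is 5.96.

5.96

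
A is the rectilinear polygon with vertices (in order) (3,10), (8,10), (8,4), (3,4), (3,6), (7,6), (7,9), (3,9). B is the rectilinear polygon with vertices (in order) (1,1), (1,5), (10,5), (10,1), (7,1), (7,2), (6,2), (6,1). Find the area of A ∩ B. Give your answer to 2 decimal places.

5.00

The intersection is the polygon with vertices (8,4), (3,4), (3,5), (8,5).
By the shoelace formula its area is 5.00.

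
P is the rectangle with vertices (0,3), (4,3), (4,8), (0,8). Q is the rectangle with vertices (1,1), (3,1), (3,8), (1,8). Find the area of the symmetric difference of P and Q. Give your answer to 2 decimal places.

14.00

|P∩Q|: x∈[1,3], y∈[3,8] → 2·5 = 10.
|P △ Q| = |P| + |Q| − 2·|P∩Q| = 20 + 14 − 20 = 14.00.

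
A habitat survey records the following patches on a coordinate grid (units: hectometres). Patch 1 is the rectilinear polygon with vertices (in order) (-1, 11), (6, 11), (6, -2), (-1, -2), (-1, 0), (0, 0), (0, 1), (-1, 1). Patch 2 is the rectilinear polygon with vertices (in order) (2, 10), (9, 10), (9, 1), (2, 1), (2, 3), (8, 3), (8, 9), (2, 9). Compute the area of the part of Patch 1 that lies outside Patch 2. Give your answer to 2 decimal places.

78.00

|Patch 1| = 90, |Patch 1∩Patch 2| = 12.
|Patch 1 ∖ Patch 2| = |Patch 1| − |Patch 1∩Patch 2| = 90 − 12 = 78.00.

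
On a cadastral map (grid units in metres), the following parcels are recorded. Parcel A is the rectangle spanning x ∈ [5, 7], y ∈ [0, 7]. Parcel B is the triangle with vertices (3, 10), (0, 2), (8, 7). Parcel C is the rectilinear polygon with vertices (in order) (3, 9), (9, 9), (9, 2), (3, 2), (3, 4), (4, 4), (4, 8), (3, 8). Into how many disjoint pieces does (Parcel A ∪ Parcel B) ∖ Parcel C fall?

(Parcel A ∪ Parcel B) ∖ Parcel C splits into 2 disjoint pieces (area 4, area 13.8208).

2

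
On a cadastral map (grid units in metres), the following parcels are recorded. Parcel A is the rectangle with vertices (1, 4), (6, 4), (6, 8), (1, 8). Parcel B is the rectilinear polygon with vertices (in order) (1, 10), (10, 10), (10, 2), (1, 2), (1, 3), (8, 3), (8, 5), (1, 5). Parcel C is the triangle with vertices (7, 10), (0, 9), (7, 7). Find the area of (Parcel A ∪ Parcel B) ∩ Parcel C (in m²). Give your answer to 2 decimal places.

10.29

The region (Parcel A ∪ Parcel B) ∩ Parcel C is the polygon with vertices (1,9.143), (7,10), (7,7), (1,8.714).
By the shoelace formula its area is 10.29.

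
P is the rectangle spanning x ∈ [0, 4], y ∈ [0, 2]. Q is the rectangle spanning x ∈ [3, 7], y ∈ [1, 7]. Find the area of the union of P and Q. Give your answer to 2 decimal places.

31.00

By inclusion–exclusion:
Individual areas: |P| = 8, |Q| = 24.
|P∩Q|: x∈[3,4], y∈[1,2] → 1·1 = 1.
|P ∪ Q| = 32 − 1 = 31.00.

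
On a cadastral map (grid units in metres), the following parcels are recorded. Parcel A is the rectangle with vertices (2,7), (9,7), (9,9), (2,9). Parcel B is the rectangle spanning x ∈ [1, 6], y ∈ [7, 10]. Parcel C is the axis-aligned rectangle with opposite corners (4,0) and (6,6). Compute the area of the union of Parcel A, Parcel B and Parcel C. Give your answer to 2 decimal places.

By inclusion–exclusion:
Individual areas: |Parcel A| = 14, |Parcel B| = 15, |Parcel C| = 12.
|Parcel A∩Parcel B|: x∈[2,6], y∈[7,9] → 4·2 = 8.
|Parcel A∩Parcel C| = 0 (no overlap).
|Parcel B∩Parcel C| = 0 (no overlap).
|Parcel A∩Parcel B∩Parcel C| = 0.
|Parcel A ∪ Parcel B ∪ Parcel C| = 41 − 8 + 0 = 33.00.

33.00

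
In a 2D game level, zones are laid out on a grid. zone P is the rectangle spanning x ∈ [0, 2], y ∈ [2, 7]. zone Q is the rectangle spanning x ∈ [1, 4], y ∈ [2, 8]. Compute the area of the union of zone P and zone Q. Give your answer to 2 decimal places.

By inclusion–exclusion:
Individual areas: |zone P| = 10, |zone Q| = 18.
|zone P∩zone Q|: x∈[1,2], y∈[2,7] → 1·5 = 5.
|zone P ∪ zone Q| = 28 − 5 = 23.00.

23.00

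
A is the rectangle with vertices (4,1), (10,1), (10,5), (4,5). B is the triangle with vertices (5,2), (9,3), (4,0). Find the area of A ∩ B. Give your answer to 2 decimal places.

2.92

The intersection is the polygon with vertices (4.5,1), (5,2), (9,3), (5.667,1).
By the shoelace formula its area is 2.92.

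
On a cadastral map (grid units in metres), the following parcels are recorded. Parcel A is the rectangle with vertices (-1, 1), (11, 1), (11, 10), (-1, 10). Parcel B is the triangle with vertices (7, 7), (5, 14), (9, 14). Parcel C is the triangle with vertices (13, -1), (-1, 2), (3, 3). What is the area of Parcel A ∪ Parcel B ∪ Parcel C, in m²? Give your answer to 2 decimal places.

123.76

By inclusion–exclusion:
Individual areas: |Parcel A| = 108, |Parcel B| = 14, |Parcel C| = 13.
|Parcel A∩Parcel B| = 2.5714.
|Parcel A∩Parcel C| = 8.6667.
|Parcel B∩Parcel C| = 0.
|Parcel A∩Parcel B∩Parcel C| = 0.
|Parcel A ∪ Parcel B ∪ Parcel C| = 135 − 11.2381 + 0 = 123.76.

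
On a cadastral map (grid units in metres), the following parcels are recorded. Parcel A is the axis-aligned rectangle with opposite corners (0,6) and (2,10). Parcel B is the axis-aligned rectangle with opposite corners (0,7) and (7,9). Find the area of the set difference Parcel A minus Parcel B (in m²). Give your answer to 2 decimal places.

4.00

|Parcel A∩Parcel B|: x∈[0,2], y∈[7,9] → 2·2 = 4.
|Parcel A| = 8.
|Parcel A ∖ Parcel B| = |Parcel A| − |Parcel A∩Parcel B| = 8 − 4 = 4.00.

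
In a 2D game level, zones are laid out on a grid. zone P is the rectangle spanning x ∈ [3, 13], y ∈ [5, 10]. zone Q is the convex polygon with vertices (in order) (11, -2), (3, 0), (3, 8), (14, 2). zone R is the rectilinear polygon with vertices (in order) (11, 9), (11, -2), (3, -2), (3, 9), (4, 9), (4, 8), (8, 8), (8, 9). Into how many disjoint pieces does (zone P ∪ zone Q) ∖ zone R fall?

(zone P ∪ zone Q) ∖ zone R splits into 2 disjoint pieces (area 22, area 8.4545).

2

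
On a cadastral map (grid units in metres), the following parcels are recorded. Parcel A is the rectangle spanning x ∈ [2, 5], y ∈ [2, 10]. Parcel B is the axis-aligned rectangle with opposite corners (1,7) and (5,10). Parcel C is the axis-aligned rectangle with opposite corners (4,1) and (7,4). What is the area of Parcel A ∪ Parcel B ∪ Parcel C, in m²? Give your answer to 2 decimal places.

By inclusion–exclusion:
Individual areas: |Parcel A| = 24, |Parcel B| = 12, |Parcel C| = 9.
|Parcel A∩Parcel B|: x∈[2,5], y∈[7,10] → 3·3 = 9.
|Parcel A∩Parcel C|: x∈[4,5], y∈[2,4] → 1·2 = 2.
|Parcel B∩Parcel C| = 0 (no overlap).
|Parcel A∩Parcel B∩Parcel C| = 0.
|Parcel A ∪ Parcel B ∪ Parcel C| = 45 − 11 + 0 = 34.00.

34.00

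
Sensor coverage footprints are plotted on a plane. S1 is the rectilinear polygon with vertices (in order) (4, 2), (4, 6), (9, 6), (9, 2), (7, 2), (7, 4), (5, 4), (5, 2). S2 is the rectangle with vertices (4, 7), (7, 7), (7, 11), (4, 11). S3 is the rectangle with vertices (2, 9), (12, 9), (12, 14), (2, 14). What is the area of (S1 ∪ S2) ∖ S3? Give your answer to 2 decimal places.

|S1 ∪ S2| = 28.
|(S1 ∪ S2) ∩ S3| = 6.
|(S1 ∪ S2) ∖ S3| = 28 − 6 = 22.00.

22.00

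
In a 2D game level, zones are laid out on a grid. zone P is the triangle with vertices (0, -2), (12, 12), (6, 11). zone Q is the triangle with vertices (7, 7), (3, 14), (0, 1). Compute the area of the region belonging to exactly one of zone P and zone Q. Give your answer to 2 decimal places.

|zone P| = 36, |zone Q| = 36.5, |zone P∩zone Q| = 9.6651.
|zone P △ zone Q| = |zone P| + |zone Q| − 2·|zone P∩zone Q| = 36 + 36.5 − 19.3302 = 53.17.

53.17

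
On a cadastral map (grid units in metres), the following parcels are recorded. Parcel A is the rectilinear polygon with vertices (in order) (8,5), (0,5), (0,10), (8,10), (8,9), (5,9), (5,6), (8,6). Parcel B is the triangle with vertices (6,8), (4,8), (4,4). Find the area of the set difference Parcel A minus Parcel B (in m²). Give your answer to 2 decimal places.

28.25

|Parcel A| = 31, |Parcel A∩Parcel B| = 2.75.
|Parcel A ∖ Parcel B| = |Parcel A| − |Parcel A∩Parcel B| = 31 − 2.75 = 28.25.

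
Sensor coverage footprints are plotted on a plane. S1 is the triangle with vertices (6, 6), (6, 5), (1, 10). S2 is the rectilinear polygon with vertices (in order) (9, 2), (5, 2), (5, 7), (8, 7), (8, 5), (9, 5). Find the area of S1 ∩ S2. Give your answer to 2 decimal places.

0.90

The intersection is the polygon with vertices (6,5), (5,6), (5,6.8), (6,6).
By the shoelace formula its area is 0.90.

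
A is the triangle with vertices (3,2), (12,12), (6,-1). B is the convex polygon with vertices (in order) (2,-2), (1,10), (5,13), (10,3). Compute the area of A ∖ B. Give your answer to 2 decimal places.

8.30

|A| = 28.5, |A∩B| = 20.1972.
|A ∖ B| = |A| − |A∩B| = 28.5 − 20.1972 = 8.30.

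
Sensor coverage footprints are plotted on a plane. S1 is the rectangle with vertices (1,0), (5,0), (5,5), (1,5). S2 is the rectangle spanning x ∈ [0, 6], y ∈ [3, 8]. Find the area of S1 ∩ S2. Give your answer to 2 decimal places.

|S1∩S2|: x∈[1,5], y∈[3,5] → 4·2 = 8.

8.00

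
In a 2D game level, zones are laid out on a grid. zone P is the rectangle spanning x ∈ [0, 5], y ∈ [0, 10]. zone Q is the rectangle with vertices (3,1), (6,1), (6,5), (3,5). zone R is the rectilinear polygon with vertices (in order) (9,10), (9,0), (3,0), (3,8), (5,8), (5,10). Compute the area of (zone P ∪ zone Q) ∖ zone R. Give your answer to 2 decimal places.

|zone P ∪ zone Q| = 54.
|(zone P ∪ zone Q) ∩ zone R| = 20.
|(zone P ∪ zone Q) ∖ zone R| = 54 − 20 = 34.00.

34.00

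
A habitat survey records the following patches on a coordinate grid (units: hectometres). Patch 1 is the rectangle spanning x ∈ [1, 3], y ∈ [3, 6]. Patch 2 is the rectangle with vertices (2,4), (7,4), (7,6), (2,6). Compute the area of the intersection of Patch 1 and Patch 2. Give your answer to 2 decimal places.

|Patch 1∩Patch 2|: x∈[2,3], y∈[4,6] → 1·2 = 2.

2.00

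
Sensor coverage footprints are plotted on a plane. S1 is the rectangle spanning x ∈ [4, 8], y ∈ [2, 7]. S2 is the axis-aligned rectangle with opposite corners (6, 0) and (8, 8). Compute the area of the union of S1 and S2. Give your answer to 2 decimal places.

26.00

By inclusion–exclusion:
Individual areas: |S1| = 20, |S2| = 16.
|S1∩S2|: x∈[6,8], y∈[2,7] → 2·5 = 10.
|S1 ∪ S2| = 36 − 10 = 26.00.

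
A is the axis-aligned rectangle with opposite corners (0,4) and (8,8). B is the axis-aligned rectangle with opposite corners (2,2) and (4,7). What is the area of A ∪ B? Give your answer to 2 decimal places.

36.00

By inclusion–exclusion:
Individual areas: |A| = 32, |B| = 10.
|A∩B|: x∈[2,4], y∈[4,7] → 2·3 = 6.
|A ∪ B| = 42 − 6 = 36.00.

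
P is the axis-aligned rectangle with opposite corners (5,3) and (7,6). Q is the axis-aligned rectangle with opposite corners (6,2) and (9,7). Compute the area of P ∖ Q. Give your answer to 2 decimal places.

|P∩Q|: x∈[6,7], y∈[3,6] → 1·3 = 3.
|P| = 6.
|P ∖ Q| = |P| − |P∩Q| = 6 − 3 = 3.00.

3.00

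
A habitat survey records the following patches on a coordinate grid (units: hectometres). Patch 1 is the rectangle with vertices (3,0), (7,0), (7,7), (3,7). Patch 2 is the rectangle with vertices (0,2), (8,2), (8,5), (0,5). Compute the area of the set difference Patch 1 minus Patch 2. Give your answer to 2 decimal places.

|Patch 1∩Patch 2|: x∈[3,7], y∈[2,5] → 4·3 = 12.
|Patch 1| = 28.
|Patch 1 ∖ Patch 2| = |Patch 1| − |Patch 1∩Patch 2| = 28 − 12 = 16.00.

16.00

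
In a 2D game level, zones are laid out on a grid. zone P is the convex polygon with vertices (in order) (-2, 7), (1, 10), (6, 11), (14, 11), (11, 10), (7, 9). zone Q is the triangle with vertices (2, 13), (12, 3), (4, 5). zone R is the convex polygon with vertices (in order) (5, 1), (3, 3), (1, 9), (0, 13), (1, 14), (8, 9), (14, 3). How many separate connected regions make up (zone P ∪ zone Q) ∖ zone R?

(zone P ∪ zone Q) ∖ zone R splits into 2 disjoint pieces (area 8.3426, area 3.6759).

2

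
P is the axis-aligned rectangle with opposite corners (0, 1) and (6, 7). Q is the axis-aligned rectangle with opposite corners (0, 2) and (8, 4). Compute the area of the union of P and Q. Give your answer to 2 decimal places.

By inclusion–exclusion:
Individual areas: |P| = 36, |Q| = 16.
|P∩Q|: x∈[0,6], y∈[2,4] → 6·2 = 12.
|P ∪ Q| = 52 − 12 = 40.00.

40.00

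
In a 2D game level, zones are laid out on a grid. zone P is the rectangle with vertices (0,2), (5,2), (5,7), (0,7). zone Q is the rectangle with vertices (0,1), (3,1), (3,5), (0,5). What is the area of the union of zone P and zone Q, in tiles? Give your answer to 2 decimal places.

28.00

By inclusion–exclusion:
Individual areas: |zone P| = 25, |zone Q| = 12.
|zone P∩zone Q|: x∈[0,3], y∈[2,5] → 3·3 = 9.
|zone P ∪ zone Q| = 37 − 9 = 28.00.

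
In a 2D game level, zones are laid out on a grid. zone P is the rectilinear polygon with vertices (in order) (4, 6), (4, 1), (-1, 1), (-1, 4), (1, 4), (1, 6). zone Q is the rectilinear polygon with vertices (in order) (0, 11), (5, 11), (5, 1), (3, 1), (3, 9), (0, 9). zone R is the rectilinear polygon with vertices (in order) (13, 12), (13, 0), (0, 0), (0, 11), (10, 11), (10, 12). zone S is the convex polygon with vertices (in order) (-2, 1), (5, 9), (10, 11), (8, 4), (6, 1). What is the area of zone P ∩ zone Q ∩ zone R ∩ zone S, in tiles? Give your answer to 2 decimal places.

The intersection is the polygon with vertices (3,6), (4,6), (4,1), (3,1).
By the shoelace formula its area is 5.00.

5.00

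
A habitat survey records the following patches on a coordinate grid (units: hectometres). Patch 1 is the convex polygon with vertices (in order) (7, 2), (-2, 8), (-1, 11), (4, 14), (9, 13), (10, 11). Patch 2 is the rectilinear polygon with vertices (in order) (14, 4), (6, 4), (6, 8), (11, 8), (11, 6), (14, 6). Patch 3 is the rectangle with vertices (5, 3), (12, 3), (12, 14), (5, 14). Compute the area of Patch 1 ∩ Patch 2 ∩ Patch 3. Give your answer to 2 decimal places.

The intersection is the polygon with vertices (6,4), (6,8), (9,8), (7.667,4).
By the shoelace formula its area is 9.33.

9.33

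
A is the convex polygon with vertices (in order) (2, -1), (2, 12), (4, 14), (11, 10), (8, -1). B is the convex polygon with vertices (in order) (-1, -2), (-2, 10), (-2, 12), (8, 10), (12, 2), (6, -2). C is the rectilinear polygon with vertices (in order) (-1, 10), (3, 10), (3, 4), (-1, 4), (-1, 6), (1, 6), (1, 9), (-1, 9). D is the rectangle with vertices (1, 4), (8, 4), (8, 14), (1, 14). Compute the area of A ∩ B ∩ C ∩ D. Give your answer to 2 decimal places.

6.00

The intersection is the polygon with vertices (3,10), (3,4), (2,4), (2,10).
By the shoelace formula its area is 6.00.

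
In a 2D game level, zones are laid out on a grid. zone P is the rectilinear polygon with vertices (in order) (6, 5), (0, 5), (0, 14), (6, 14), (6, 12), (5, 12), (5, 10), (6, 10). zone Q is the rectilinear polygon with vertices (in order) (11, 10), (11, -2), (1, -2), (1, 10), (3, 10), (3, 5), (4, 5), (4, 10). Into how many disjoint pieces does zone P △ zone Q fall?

zone P △ zone Q is a single connected region.

1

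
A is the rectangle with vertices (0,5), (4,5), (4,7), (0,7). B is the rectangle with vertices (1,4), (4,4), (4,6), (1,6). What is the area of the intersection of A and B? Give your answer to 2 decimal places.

3.00

|A∩B|: x∈[1,4], y∈[5,6] → 3·1 = 3.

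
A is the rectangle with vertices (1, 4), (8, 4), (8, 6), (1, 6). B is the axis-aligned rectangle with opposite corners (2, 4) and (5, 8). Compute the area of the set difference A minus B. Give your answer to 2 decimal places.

|A∩B|: x∈[2,5], y∈[4,6] → 3·2 = 6.
|A| = 14.
|A ∖ B| = |A| − |A∩B| = 14 − 6 = 8.00.

8.00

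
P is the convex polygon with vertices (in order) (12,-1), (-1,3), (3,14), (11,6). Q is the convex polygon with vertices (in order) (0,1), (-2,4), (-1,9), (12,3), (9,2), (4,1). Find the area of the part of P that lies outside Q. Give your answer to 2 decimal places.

|P| = 103.5, |P∩Q| = 45.899.
|P ∖ Q| = |P| − |P∩Q| = 103.5 − 45.899 = 57.60.

57.60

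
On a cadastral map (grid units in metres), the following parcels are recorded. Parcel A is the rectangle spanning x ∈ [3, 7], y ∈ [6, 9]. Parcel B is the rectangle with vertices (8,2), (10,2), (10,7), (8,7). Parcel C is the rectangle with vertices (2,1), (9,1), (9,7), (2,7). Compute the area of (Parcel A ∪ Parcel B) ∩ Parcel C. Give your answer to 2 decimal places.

9.00

|Parcel A ∪ Parcel B| = 22.
|(Parcel A ∪ Parcel B) ∩ Parcel C| = 9.00.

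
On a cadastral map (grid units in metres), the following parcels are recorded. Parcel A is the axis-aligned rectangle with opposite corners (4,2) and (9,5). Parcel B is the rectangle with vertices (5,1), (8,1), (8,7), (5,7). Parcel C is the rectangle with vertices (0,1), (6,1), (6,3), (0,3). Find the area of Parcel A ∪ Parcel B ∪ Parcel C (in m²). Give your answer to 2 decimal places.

By inclusion–exclusion:
Individual areas: |Parcel A| = 15, |Parcel B| = 18, |Parcel C| = 12.
|Parcel A∩Parcel B|: x∈[5,8], y∈[2,5] → 3·3 = 9.
|Parcel A∩Parcel C|: x∈[4,6], y∈[2,3] → 2·1 = 2.
|Parcel B∩Parcel C|: x∈[5,6], y∈[1,3] → 1·2 = 2.
|Parcel A∩Parcel B∩Parcel C| = 1.
|Parcel A ∪ Parcel B ∪ Parcel C| = 45 − 13 + 1 = 33.00.

33.00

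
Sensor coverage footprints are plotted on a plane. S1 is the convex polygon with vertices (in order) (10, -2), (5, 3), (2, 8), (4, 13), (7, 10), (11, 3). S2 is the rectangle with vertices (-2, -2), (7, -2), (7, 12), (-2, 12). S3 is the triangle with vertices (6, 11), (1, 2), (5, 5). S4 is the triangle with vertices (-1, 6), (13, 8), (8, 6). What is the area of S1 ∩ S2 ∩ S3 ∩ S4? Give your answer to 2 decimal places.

1.40

The intersection is the polygon with vertices (3.586,6.655), (5.317,6.902), (5.167,6), (3.222,6).
By the shoelace formula its area is 1.40.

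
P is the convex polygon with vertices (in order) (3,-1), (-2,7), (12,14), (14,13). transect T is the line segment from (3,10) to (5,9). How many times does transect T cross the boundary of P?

1

The segment meets the boundary at (3.5,9.75).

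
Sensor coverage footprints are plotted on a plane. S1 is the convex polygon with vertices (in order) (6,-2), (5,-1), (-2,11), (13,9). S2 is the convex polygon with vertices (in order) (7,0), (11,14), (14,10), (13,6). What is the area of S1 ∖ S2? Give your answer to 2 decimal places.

|S1| = 92, |S1∩S2| = 17.3085.
|S1 ∖ S2| = |S1| − |S1∩S2| = 92 − 17.3085 = 74.69.

74.69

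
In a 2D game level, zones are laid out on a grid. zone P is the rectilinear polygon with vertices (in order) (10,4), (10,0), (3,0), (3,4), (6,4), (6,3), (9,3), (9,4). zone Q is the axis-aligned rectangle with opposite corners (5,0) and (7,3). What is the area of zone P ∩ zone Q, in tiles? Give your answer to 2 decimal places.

6.00

The intersection is the polygon with vertices (5,0), (5,3), (6,3), (7,3), (7,0).
By the shoelace formula its area is 6.00.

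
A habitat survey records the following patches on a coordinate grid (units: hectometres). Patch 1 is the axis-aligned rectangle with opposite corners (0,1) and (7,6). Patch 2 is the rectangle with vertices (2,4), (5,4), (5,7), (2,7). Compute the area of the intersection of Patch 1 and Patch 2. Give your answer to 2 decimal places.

6.00

|Patch 1∩Patch 2|: x∈[2,5], y∈[4,6] → 3·2 = 6.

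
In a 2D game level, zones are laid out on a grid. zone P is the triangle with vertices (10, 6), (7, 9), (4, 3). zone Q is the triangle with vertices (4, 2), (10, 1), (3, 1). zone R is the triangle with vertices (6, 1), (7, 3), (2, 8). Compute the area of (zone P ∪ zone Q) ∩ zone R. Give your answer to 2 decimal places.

|zone P ∪ zone Q| = 17.
|(zone P ∪ zone Q) ∩ zone R| = 1.54.

1.54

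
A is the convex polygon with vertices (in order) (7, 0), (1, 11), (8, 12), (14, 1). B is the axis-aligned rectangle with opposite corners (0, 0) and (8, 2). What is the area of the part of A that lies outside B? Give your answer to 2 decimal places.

|A| = 83, |A∩B| = 3.0195.
|A ∖ B| = |A| − |A∩B| = 83 − 3.0195 = 79.98.

79.98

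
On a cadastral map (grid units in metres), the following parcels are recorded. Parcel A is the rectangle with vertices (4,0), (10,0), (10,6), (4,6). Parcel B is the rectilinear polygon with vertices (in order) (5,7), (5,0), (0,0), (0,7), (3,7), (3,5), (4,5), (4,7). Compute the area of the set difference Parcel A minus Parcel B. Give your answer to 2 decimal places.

|Parcel A| = 36, |Parcel A∩Parcel B| = 6.
|Parcel A ∖ Parcel B| = |Parcel A| − |Parcel A∩Parcel B| = 36 − 6 = 30.00.

30.00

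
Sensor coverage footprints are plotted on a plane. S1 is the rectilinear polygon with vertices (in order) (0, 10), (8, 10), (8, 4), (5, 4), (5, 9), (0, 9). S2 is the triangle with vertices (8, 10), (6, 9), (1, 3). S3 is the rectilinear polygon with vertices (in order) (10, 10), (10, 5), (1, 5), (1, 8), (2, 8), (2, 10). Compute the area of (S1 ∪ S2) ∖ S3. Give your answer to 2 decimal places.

|S1 ∪ S2| = 24.6.
|(S1 ∪ S2) ∩ S3| = 19.2667.
|(S1 ∪ S2) ∖ S3| = 24.6 − 19.2667 = 5.33.

5.33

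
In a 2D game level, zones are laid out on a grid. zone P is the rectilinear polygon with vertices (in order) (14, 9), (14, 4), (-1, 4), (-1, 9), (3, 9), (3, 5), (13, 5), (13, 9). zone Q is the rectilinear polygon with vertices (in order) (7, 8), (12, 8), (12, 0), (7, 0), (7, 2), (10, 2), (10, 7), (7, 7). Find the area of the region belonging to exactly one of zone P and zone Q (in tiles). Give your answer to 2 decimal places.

|zone P| = 35, |zone Q| = 25, |zone P∩zone Q| = 2.
|zone P △ zone Q| = |zone P| + |zone Q| − 2·|zone P∩zone Q| = 35 + 25 − 4 = 56.00.

56.00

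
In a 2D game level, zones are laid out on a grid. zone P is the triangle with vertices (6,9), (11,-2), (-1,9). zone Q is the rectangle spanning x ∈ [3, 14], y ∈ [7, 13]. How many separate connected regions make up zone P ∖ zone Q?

1

zone P ∖ zone Q is a single connected region.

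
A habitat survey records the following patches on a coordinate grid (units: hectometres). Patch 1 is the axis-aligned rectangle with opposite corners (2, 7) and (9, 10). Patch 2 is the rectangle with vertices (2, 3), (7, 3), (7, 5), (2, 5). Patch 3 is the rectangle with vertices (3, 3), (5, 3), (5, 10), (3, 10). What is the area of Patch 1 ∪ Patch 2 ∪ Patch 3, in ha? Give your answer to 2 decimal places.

35.00

By inclusion–exclusion:
Individual areas: |Patch 1| = 21, |Patch 2| = 10, |Patch 3| = 14.
|Patch 1∩Patch 2| = 0 (no overlap).
|Patch 1∩Patch 3|: x∈[3,5], y∈[7,10] → 2·3 = 6.
|Patch 2∩Patch 3|: x∈[3,5], y∈[3,5] → 2·2 = 4.
|Patch 1∩Patch 2∩Patch 3| = 0.
|Patch 1 ∪ Patch 2 ∪ Patch 3| = 45 − 10 + 0 = 35.00.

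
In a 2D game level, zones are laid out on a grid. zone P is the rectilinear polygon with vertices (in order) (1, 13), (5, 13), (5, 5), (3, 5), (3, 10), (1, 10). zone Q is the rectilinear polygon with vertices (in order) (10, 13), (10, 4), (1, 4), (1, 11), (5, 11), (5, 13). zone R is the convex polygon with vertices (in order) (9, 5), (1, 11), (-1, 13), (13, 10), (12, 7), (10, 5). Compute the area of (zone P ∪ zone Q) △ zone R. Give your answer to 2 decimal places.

57.57

|zone P ∪ zone Q| = 81.
|(zone P ∪ zone Q) ∩ zone R| = 35.4643.
|(zone P ∪ zone Q) △ zone R| = 81 + 47.5 − 70.9286 = 57.57.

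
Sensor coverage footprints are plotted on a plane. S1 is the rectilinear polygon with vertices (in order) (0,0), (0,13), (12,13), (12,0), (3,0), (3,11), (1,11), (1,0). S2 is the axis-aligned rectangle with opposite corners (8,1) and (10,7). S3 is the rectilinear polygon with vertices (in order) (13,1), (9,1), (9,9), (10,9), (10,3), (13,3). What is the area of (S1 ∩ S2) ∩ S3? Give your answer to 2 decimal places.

6.00

The region (S1 ∩ S2) ∩ S3 is the polygon with vertices (10,7), (10,3), (10,1), (9,1), (9,7).
By the shoelace formula its area is 6.00.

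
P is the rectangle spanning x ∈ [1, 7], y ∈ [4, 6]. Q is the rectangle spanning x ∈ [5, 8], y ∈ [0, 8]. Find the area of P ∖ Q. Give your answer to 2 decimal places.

8.00

|P∩Q|: x∈[5,7], y∈[4,6] → 2·2 = 4.
|P| = 12.
|P ∖ Q| = |P| − |P∩Q| = 12 − 4 = 8.00.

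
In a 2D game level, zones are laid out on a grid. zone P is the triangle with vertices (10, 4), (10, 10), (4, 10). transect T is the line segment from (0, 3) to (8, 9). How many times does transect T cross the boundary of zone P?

1

The segment meets the boundary at (6.286,7.714).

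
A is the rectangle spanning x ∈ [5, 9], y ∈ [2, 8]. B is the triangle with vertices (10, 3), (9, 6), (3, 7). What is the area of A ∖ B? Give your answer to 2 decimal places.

17.52

|A| = 24, |A∩B| = 6.4762.
|A ∖ B| = |A| − |A∩B| = 24 − 6.4762 = 17.52.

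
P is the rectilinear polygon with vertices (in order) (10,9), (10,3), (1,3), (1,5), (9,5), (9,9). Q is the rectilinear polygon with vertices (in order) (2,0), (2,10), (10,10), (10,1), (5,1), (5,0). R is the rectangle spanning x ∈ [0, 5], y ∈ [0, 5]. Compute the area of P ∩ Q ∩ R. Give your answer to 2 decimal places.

6.00

The intersection is the polygon with vertices (2,3), (2,5), (5,5), (5,3).
By the shoelace formula its area is 6.00.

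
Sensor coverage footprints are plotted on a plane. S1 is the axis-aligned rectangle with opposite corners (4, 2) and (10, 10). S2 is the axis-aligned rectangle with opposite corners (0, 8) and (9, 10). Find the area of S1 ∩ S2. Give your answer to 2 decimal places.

10.00

|S1∩S2|: x∈[4,9], y∈[8,10] → 5·2 = 10.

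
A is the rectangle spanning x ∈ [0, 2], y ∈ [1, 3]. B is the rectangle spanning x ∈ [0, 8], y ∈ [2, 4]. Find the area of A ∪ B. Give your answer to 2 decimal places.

18.00

By inclusion–exclusion:
Individual areas: |A| = 4, |B| = 16.
|A∩B|: x∈[0,2], y∈[2,3] → 2·1 = 2.
|A ∪ B| = 20 − 2 = 18.00.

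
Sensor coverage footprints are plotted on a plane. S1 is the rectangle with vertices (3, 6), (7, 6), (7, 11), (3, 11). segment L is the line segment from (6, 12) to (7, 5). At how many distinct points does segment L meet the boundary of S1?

2

The segment meets the boundary at (6.857,6), (6.143,11).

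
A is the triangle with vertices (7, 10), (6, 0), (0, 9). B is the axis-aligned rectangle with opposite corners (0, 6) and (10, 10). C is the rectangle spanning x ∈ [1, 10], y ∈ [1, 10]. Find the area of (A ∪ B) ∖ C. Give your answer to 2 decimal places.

|A ∪ B| = 53.8.
|(A ∪ B) ∩ C| = 49.4167.
|(A ∪ B) ∖ C| = 53.8 − 49.4167 = 4.38.

4.38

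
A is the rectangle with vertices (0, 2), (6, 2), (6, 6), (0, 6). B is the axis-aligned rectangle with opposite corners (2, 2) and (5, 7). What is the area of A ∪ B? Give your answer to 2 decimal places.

By inclusion–exclusion:
Individual areas: |A| = 24, |B| = 15.
|A∩B|: x∈[2,5], y∈[2,6] → 3·4 = 12.
|A ∪ B| = 39 − 12 = 27.00.

27.00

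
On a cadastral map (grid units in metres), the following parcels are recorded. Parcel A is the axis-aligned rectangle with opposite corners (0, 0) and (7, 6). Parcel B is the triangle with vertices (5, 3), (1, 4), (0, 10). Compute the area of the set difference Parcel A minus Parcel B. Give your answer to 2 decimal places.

34.88

|Parcel A| = 42, |Parcel A∩Parcel B| = 7.119.
|Parcel A ∖ Parcel B| = |Parcel A| − |Parcel A∩Parcel B| = 42 − 7.119 = 34.88.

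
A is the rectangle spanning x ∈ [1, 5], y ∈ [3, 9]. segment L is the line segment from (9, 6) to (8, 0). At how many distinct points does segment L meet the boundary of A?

The segment lies entirely outside A and never meets its boundary.

0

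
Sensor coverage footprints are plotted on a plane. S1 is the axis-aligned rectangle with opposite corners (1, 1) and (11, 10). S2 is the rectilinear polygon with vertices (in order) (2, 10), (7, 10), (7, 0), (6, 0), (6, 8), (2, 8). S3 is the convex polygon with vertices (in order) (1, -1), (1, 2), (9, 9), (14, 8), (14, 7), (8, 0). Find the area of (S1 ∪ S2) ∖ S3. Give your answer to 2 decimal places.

41.08

|S1 ∪ S2| = 91.
|(S1 ∪ S2) ∩ S3| = 49.9214.
|(S1 ∪ S2) ∖ S3| = 91 − 49.9214 = 41.08.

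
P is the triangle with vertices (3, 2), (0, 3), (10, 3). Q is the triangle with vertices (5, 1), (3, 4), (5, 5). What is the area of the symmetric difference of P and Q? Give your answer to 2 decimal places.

7.34

|P| = 5, |Q| = 4, |P∩Q| = 0.8302.
|P △ Q| = |P| + |Q| − 2·|P∩Q| = 5 + 4 − 1.6605 = 7.34.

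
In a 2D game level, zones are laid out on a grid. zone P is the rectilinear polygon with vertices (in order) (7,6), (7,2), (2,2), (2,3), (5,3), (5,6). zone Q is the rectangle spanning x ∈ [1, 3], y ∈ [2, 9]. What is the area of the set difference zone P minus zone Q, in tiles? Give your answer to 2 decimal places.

10.00

|zone P| = 11, |zone P∩zone Q| = 1.
|zone P ∖ zone Q| = |zone P| − |zone P∩zone Q| = 11 − 1 = 10.00.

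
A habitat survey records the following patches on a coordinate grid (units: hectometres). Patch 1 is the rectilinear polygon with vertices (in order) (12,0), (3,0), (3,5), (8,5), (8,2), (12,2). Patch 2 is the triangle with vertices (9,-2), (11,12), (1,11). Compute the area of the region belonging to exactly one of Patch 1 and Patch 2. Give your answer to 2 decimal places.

|Patch 1| = 33, |Patch 2| = 69, |Patch 1∩Patch 2| = 11.7033.
|Patch 1 △ Patch 2| = |Patch 1| + |Patch 2| − 2·|Patch 1∩Patch 2| = 33 + 69 − 23.4066 = 78.59.

78.59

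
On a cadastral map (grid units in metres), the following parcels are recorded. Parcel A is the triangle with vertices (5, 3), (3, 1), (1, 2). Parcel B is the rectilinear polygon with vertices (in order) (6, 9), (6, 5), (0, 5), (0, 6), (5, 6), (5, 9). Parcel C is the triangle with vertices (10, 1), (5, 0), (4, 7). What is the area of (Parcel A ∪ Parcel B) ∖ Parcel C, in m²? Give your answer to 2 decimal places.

|Parcel A ∪ Parcel B| = 12.
|(Parcel A ∪ Parcel B) ∩ Parcel C| = 1.3439.
|(Parcel A ∪ Parcel B) ∖ Parcel C| = 12 − 1.3439 = 10.66.

10.66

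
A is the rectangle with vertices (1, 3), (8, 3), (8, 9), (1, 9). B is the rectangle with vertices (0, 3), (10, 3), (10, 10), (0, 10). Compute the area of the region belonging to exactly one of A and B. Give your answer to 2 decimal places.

28.00

|A∩B|: x∈[1,8], y∈[3,9] → 7·6 = 42.
|A △ B| = |A| + |B| − 2·|A∩B| = 42 + 70 − 84 = 28.00.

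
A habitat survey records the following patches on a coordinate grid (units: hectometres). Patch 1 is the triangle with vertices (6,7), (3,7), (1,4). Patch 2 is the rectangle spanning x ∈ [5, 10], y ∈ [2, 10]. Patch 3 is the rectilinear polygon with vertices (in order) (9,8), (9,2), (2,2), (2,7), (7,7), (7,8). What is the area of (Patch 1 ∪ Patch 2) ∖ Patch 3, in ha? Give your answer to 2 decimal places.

18.45

|Patch 1 ∪ Patch 2| = 44.2.
|(Patch 1 ∪ Patch 2) ∩ Patch 3| = 25.75.
|(Patch 1 ∪ Patch 2) ∖ Patch 3| = 44.2 − 25.75 = 18.45.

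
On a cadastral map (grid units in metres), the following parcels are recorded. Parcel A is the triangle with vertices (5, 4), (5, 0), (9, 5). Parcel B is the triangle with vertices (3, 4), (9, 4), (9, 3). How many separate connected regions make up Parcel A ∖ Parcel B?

2

Parcel A ∖ Parcel B splits into 2 disjoint pieces (area 4.7451, area 1.6).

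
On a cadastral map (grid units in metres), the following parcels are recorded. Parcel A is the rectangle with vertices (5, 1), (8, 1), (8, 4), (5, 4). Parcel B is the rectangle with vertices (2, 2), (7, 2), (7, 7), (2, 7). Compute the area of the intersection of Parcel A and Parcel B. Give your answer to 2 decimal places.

|Parcel A∩Parcel B|: x∈[5,7], y∈[2,4] → 2·2 = 4.

4.00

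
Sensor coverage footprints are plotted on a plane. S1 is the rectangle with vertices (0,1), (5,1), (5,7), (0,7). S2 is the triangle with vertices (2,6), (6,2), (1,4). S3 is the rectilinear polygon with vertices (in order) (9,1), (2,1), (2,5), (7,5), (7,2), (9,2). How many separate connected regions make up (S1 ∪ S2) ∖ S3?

1

(S1 ∪ S2) ∖ S3 is a single connected region.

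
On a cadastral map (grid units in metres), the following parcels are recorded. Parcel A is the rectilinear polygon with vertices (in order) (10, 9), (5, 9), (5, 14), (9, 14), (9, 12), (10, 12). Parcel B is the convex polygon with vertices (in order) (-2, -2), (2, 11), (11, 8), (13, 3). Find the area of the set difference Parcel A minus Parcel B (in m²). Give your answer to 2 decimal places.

|Parcel A| = 23, |Parcel A∩Parcel B| = 1.5.
|Parcel A ∖ Parcel B| = |Parcel A| − |Parcel A∩Parcel B| = 23 − 1.5 = 21.50.

21.50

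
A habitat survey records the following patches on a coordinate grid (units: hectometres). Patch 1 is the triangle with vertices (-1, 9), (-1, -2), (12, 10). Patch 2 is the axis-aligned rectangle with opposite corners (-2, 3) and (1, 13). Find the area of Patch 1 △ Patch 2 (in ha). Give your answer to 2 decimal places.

|Patch 1| = 71.5, |Patch 2| = 30, |Patch 1∩Patch 2| = 12.1538.
|Patch 1 △ Patch 2| = |Patch 1| + |Patch 2| − 2·|Patch 1∩Patch 2| = 71.5 + 30 − 24.3077 = 77.19.

77.19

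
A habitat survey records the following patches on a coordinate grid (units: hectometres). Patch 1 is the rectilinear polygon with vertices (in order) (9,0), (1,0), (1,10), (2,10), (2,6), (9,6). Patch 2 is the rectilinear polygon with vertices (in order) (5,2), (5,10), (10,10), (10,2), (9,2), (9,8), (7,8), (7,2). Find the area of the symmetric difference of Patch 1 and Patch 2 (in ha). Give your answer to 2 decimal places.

|Patch 1| = 52, |Patch 2| = 28, |Patch 1∩Patch 2| = 8.
|Patch 1 △ Patch 2| = |Patch 1| + |Patch 2| − 2·|Patch 1∩Patch 2| = 52 + 28 − 16 = 64.00.

64.00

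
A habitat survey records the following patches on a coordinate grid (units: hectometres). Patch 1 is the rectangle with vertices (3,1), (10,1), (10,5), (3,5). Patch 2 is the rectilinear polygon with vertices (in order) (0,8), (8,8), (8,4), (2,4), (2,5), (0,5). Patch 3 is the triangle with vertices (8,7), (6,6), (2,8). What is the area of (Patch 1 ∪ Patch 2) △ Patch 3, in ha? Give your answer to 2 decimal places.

|Patch 1 ∪ Patch 2| = 53.
|(Patch 1 ∪ Patch 2) ∩ Patch 3| = 4.
|(Patch 1 ∪ Patch 2) △ Patch 3| = 53 + 4 − 8 = 49.00.

49.00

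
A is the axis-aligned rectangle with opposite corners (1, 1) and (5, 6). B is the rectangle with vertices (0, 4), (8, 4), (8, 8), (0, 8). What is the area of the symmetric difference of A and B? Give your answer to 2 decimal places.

36.00

|A∩B|: x∈[1,5], y∈[4,6] → 4·2 = 8.
|A △ B| = |A| + |B| − 2·|A∩B| = 20 + 32 − 16 = 36.00.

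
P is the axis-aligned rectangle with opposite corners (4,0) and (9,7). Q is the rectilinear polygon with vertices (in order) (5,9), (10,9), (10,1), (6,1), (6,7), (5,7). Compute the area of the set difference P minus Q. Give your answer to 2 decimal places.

17.00

|P| = 35, |P∩Q| = 18.
|P ∖ Q| = |P| − |P∩Q| = 35 − 18 = 17.00.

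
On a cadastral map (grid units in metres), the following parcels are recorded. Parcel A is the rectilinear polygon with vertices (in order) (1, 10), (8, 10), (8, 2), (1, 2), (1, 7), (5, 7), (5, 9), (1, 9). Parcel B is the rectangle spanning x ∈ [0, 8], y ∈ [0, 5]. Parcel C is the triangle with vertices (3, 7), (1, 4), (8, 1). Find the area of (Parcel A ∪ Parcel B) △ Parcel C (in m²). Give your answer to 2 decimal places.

|Parcel A ∪ Parcel B| = 67.
|(Parcel A ∪ Parcel B) ∩ Parcel C| = 13.5.
|(Parcel A ∪ Parcel B) △ Parcel C| = 67 + 13.5 − 27 = 53.50.

53.50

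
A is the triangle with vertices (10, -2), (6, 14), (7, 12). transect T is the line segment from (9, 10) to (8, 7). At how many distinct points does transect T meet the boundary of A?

1

The segment meets the boundary at (8.043,7.13).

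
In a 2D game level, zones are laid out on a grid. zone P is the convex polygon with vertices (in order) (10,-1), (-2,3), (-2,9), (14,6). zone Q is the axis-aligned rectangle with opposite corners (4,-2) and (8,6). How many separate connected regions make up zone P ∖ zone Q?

zone P ∖ zone Q is a single connected region.

1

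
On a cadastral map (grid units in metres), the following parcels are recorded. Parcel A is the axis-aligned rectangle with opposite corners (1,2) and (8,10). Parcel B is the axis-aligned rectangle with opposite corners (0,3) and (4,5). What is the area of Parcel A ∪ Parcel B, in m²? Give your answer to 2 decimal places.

58.00

By inclusion–exclusion:
Individual areas: |Parcel A| = 56, |Parcel B| = 8.
|Parcel A∩Parcel B|: x∈[1,4], y∈[3,5] → 3·2 = 6.
|Parcel A ∪ Parcel B| = 64 − 6 = 58.00.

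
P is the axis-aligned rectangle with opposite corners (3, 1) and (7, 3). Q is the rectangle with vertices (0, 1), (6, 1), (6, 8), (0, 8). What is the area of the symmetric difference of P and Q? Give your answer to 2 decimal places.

|P∩Q|: x∈[3,6], y∈[1,3] → 3·2 = 6.
|P △ Q| = |P| + |Q| − 2·|P∩Q| = 8 + 42 − 12 = 38.00.

38.00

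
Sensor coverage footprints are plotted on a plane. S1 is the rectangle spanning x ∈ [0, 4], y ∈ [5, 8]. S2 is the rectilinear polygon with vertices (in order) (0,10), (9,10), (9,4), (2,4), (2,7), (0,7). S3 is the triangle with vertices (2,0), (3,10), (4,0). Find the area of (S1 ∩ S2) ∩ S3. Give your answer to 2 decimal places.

The region (S1 ∩ S2) ∩ S3 is the polygon with vertices (2.5,5), (2.8,8), (3.2,8), (3.5,5).
By the shoelace formula its area is 2.10.

2.10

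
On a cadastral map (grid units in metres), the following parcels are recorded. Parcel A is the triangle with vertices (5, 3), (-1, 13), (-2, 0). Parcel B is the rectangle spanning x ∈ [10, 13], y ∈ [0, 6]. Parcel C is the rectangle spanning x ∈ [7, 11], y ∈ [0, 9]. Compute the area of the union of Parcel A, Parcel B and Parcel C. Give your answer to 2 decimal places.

92.00

By inclusion–exclusion:
Individual areas: |Parcel A| = 44, |Parcel B| = 18, |Parcel C| = 36.
|Parcel A∩Parcel B| = 0.
|Parcel A∩Parcel C| = 0.
|Parcel B∩Parcel C|: x∈[10,11], y∈[0,6] → 1·6 = 6.
|Parcel A∩Parcel B∩Parcel C| = 0.
|Parcel A ∪ Parcel B ∪ Parcel C| = 98 − 6 + 0 = 92.00.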